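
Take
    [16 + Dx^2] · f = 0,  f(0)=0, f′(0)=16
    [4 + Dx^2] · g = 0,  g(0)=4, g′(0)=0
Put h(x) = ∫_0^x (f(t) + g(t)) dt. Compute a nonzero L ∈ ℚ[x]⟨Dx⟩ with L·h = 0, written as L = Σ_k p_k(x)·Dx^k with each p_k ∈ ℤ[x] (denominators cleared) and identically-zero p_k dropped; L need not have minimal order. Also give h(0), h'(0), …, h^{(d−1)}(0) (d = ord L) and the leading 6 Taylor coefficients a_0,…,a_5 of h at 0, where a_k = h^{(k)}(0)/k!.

f: a_k = 0, 16, 0, -128/3, 0, 512/15, …
g: a_k = 4, 0, -8, 0, 8/3, 0, …
L₀ := lclm(L_f,L_g); ord L₀ ≤ 2+2.
∫: right-multiply L₀ by Dx.
L = 64·Dx + 20·Dx^3 + Dx^5  (order 5).
h: a_k = 0, 4, 8, -8/3, -32/3, 8/15, …
ICs: h(0) = 0, h′(0) = 4, h′′(0) = 16, h′′′(0) = -16, h′′′′(0) = -256.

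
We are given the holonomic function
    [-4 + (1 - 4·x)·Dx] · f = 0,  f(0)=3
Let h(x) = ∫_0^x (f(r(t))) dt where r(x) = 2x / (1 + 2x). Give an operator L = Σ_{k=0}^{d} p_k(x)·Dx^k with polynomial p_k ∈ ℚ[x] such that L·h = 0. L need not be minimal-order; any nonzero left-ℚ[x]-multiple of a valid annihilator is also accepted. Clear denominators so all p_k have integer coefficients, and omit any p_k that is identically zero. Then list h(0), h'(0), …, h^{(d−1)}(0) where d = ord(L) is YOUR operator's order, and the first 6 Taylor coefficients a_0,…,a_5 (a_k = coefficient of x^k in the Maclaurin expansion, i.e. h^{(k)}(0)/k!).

L = 8·Dx + (-1 + 4·x + 12·x^2)·Dx^2  (order 2).
h: a_k = 0, 3, 12, 48, 216, 5184/5, …
ICs: h(0) = 0, h′(0) = 3.

f: a_k = 3, 12, 48, 192, 768, 3072, …
f∘r: x↦r, Dx↦Dx/r' in L_f ⇒ L₀.
h=∫h₀ ⇒ L = L₀·Dx.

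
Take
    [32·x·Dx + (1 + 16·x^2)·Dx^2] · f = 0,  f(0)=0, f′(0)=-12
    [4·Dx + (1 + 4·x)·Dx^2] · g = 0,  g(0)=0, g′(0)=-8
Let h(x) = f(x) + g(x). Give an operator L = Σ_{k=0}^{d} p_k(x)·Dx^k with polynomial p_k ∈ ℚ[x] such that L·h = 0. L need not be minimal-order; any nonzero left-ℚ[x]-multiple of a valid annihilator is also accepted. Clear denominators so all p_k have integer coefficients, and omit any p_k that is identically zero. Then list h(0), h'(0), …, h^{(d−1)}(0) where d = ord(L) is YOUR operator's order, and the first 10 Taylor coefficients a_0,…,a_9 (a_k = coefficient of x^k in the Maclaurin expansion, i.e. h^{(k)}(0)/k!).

L = (-32 - 384·x + 1536·x^2 + 2048·x^3)·Dx + (-16 - 64·x + 3072·x^3 + 4096·x^4)·Dx^2 + (-1 + 4·x + 32·x^2 + 128·x^3 + 768·x^4 + 1024·x^5)·Dx^3  (order 3).
h: a_k = 0, -20, 16, 64/3, 128, -1024, 4096/3, 16384/7, 16384, -1310720/9, …
ICs: h(0) = 0, h′(0) = -20, h′′(0) = 32.

f: a_k = 0, -12, 0, 64, 0, -3072/5, 0, 49152/7, 0, -262144/3, …
g: a_k = 0, -8, 16, -128/3, 128, -2048/5, 4096/3, -32768/7, 16384, -524288/9, …
Sum ⇒ L₀ = lclm(L_f,L_g) in ℚ(x)⟨Dx⟩.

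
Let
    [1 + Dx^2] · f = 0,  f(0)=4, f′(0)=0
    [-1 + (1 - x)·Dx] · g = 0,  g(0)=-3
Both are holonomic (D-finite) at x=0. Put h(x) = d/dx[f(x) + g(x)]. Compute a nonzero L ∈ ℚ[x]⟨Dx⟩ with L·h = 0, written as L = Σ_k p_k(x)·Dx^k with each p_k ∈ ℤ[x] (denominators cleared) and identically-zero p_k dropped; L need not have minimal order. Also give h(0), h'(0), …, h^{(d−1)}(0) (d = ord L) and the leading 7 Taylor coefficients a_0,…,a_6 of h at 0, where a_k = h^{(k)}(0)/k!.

L = (26 - 4·x + 2·x^2) + (-7 + 9·x - 3·x^2 + x^3)·Dx + (26 - 4·x + 2·x^2)·Dx^2 + (-7 + 9·x - 3·x^2 + x^3)·Dx^3  (order 3).
h: a_k = -3, -10, -9, -34/3, -15, -541/30, -21, …
ICs: h(0) = -3, h′(0) = -10, h′′(0) = -18.

f: a_k = 4, 0, -2, 0, 1/6, 0, -1/180, …
g: a_k = -3, -3, -3, -3, -3, -3, -3, …
Sum ⇒ L₀ = lclm(L_f,L_g) in ℚ(x)⟨Dx⟩.
h₀' ⇒ L via d/dx closure of L₀.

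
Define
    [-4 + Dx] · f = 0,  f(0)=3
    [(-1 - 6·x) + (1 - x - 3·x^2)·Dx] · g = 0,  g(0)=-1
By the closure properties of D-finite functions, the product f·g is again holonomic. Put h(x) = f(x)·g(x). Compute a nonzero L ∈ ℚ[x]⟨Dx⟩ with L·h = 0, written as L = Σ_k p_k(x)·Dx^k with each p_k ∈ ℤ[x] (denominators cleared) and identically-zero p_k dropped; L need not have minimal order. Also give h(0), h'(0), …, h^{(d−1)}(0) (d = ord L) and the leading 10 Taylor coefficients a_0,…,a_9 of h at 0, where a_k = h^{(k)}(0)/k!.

f: a_k = 3, 12, 24, 32, 32, 128/5, 256/15, 1024/105, 512/105, 2048/945, …
g: a_k = -1, -1, -4, -7, -19, -40, -97, -217, -508, -1159, …
h₀=f·g: eliminate ⇒ L₀, order ≤ 1·1.
L = (5 + 2·x - 12·x^2) + (-1 + x + 3·x^2)·Dx  (order 1).
h: a_k = -3, -15, -48, -125, -301, -3508/5, -4865/3, -392303/105, -180728/21, -18726989/945, …
ICs: h(0) = -3.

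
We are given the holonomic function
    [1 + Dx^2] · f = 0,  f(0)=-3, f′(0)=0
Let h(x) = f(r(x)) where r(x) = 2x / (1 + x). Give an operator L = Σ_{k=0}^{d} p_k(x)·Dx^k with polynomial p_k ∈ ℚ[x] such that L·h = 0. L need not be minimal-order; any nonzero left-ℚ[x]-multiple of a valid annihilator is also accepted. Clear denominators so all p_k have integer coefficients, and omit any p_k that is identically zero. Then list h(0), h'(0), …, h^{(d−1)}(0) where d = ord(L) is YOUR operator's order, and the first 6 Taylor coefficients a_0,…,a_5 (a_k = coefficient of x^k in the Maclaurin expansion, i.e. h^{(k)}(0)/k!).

f: a_k = -3, 0, 3/2, 0, -1/8, 0, …
h₀=f(r): pull back L_f along r ⇒ L₀.
L = 4 + (2 + 6·x + 6·x^2 + 2·x^3)·Dx + (1 + 4·x + 6·x^2 + 4·x^3 + x^4)·Dx^2  (order 2).
h: a_k = -3, 0, 6, -12, 16, -16, …
ICs: h(0) = -3, h′(0) = 0.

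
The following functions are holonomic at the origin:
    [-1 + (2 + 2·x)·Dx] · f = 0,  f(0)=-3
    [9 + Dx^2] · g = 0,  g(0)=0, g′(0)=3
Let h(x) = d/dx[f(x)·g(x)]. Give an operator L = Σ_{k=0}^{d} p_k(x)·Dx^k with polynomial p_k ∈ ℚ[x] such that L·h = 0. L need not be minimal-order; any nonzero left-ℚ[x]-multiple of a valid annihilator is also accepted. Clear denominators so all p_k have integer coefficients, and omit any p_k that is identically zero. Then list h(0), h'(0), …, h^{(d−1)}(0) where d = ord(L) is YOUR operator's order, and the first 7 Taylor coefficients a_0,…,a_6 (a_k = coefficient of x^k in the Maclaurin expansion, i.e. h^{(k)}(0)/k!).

L = (551 + 1968·x + 2712·x^2 + 1728·x^3 + 432·x^4) + (-44 - 140·x - 144·x^2 - 48·x^3)·Dx + (52 + 200·x + 292·x^2 + 192·x^3 + 48·x^4)·Dx^2  (order 2).
h: a_k = -9, -9, 351/8, 99/4, -4743/128, -9369/640, 61587/5120, …
ICs: h(0) = -9, h′(0) = -9.

f: a_k = -3, -3/2, 3/8, -3/16, 15/128, -21/256, 63/1024, …
g: a_k = 0, 3, 0, -9/2, 0, 81/40, 0, …
Sym-product of L_f,L_g gives L₀ (≤ ord 2).
h₀' ⇒ L via d/dx closure of L₀.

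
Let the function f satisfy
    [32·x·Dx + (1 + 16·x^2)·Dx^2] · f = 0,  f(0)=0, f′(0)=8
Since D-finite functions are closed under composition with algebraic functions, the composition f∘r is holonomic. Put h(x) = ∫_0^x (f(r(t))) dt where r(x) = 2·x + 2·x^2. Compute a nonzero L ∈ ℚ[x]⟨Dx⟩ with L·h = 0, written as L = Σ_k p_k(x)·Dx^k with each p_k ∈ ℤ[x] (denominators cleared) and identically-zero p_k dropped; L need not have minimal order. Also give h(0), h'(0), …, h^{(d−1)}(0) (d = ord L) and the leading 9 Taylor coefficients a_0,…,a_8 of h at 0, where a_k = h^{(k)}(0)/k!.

f: a_k = 0, 8, 0, -128/3, 0, 2048/5, 0, -32768/7, 0, …
f∘r: x↦r, Dx↦Dx/r' in L_f ⇒ L₀.
h=∫h₀ ⇒ L = L₀·Dx.
L = (-2 + 128·x + 512·x^2 + 768·x^3 + 384·x^4)·Dx^2 + (1 + 2·x + 64·x^2 + 256·x^3 + 320·x^4 + 128·x^5)·Dx^3  (order 3).
h: a_k = 0, 0, 8, 16/3, -256/3, -1024/5, 30208/15, 195584/21, -409600/7, …
ICs: h(0) = 0, h′(0) = 0, h′′(0) = 16.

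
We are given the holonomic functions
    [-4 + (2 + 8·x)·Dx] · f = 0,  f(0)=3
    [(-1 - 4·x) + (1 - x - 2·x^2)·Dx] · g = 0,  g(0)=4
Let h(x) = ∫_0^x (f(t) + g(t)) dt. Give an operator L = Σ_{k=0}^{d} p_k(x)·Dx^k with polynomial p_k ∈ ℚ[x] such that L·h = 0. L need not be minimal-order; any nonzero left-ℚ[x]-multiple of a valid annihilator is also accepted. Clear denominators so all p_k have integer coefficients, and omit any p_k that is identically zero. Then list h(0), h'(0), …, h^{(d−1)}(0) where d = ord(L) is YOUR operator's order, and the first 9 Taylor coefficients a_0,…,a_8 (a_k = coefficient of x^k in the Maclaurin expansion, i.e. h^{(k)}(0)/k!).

L = (16 + 84·x + 120·x^2 + 160·x^3)·Dx + (-10 - 52·x - 204·x^2 - 400·x^3 - 400·x^4)·Dx^2 + (-1 + 7·x + 56·x^2 + 8·x^3 - 200·x^4 - 160·x^5)·Dx^3  (order 3).
h: a_k = 0, 7, 5, 2, 8, 14/5, 28, -80/7, 283/2, …
ICs: h(0) = 0, h′(0) = 7, h′′(0) = 10.

f: a_k = 3, 6, -6, 12, -30, 84, -252, 792, -2574, …
g: a_k = 4, 4, 12, 20, 44, 84, 172, 340, 684, …
Sum ⇒ L₀ = lclm(L_f,L_g) in ℚ(x)⟨Dx⟩.
∫: right-multiply L₀ by Dx.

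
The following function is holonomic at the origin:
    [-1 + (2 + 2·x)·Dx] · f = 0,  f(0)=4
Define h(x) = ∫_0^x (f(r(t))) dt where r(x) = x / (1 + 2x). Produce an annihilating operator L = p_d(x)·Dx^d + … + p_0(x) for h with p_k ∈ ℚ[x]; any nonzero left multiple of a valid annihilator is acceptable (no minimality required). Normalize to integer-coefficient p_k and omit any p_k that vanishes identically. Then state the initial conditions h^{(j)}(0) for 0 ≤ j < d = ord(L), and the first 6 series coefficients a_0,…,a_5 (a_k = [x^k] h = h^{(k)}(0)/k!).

L = -Dx + (2 + 10·x + 12·x^2)·Dx^2  (order 2).
h: a_k = 0, 4, 1, -3/2, 41/16, -757/160, …
ICs: h(0) = 0, h′(0) = 4.

f: a_k = 4, 2, -1/2, 1/4, -5/32, 7/64, …
h₀=f(r): pull back L_f along r ⇒ L₀.
h=∫₀ˣh₀: take L = L₀·Dx.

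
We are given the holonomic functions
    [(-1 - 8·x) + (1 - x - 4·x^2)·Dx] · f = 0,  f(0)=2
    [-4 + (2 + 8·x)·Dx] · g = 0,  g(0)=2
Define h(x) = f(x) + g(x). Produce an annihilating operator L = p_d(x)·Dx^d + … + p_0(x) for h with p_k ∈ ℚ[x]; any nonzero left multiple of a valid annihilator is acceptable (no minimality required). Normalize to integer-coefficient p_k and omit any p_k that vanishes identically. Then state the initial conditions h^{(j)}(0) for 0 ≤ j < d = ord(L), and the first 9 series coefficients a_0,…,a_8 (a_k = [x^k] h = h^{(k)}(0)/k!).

L = (-24 - 156·x - 336·x^2 - 640·x^3) + (14 + 96·x + 420·x^2 + 1184·x^3 + 1600·x^4)·Dx + (1 - 11·x - 90·x^2 - 24·x^3 + 544·x^4 + 640·x^5)·Dx^2  (order 2).
h: a_k = 4, 6, 6, 26, 38, 186, 194, 1410, 614, …
ICs: h(0) = 4, h′(0) = 6.

f: a_k = 2, 2, 10, 18, 58, 130, 362, 882, 2330, …
g: a_k = 2, 4, -4, 8, -20, 56, -168, 528, -1716, …
Sum ⇒ L₀ = lclm(L_f,L_g) in ℚ(x)⟨Dx⟩.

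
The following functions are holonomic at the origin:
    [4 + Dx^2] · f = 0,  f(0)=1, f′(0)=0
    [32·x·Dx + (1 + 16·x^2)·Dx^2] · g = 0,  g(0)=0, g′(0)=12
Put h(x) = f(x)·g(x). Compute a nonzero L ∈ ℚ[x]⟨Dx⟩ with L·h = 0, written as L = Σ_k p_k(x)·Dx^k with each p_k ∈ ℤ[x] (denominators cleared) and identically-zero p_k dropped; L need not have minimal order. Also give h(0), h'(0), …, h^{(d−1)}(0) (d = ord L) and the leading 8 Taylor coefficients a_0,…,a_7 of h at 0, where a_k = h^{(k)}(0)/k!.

f: a_k = 1, 0, -2, 0, 2/3, 0, -4/45, 0, …
g: a_k = 0, 12, 0, -64, 0, 3072/5, 0, -49152/7, …
L₀ := L_f ⊗_s L_g (sym. prod.), ord ≤ 4.
L = (1360 + 60416·x^2 + 106496·x^4 + 262144·x^6 + 1048576·x^8) + (2304·x + 45056·x^3 + 196608·x^5 + 1048576·x^7)·Dx + (360 + 15872·x^2 + 36864·x^4 + 131072·x^6 + 524288·x^8)·Dx^2 + (576·x + 11264·x^3 + 49152·x^5 + 262144·x^7)·Dx^3 + (5 + 192·x^2 + 2560·x^4 + 16384·x^6 + 65536·x^8)·Dx^4  (order 4).
h: a_k = 0, 12, 0, -88, 0, 3752/5, 0, -870896/105, …
ICs: h(0) = 0, h′(0) = 12, h′′(0) = 0, h′′′(0) = -528.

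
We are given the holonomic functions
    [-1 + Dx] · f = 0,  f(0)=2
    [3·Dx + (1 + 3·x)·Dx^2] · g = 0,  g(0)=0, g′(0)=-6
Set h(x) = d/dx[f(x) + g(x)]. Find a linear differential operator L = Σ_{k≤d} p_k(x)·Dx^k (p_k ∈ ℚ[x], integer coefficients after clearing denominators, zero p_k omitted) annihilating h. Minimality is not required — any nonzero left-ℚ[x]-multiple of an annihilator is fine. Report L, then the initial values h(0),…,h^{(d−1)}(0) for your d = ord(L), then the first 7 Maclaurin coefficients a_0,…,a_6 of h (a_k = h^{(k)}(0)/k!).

f: a_k = 2, 2, 1, 1/3, 1/12, 1/60, 1/360, …
g: a_k = 0, -6, 9, -18, 81/2, -486/5, 243, …
L₀ := lclm(L_f,L_g); ord L₀ ≤ 1+2.
h₀' ⇒ L via d/dx closure of L₀.
L = (-21 - 9·x) + (17 - 6·x - 9·x^2)·Dx + (4 + 15·x + 9·x^2)·Dx^2  (order 2).
h: a_k = -4, 20, -53, 487/3, -5831/12, 87481/60, -1574639/360, …
ICs: h(0) = -4, h′(0) = 20.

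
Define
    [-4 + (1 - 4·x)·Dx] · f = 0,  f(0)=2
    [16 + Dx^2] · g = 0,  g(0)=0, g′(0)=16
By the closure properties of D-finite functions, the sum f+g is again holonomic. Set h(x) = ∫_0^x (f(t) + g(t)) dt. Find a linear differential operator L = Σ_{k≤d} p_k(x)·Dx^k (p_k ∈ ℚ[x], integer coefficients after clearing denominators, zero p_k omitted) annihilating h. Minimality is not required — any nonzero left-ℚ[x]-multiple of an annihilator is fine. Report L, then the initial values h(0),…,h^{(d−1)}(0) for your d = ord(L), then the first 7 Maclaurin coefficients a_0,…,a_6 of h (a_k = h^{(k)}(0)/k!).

L = (448 - 512·x + 1024·x^2)·Dx + (-48 + 320·x - 768·x^2 + 1024·x^3)·Dx^2 + (28 - 32·x + 64·x^2)·Dx^3 + (-3 + 20·x - 48·x^2 + 64·x^3)·Dx^4  (order 4).
h: a_k = 0, 2, 12, 32/3, 64/3, 512/5, 15616/45, …
ICs: h(0) = 0, h′(0) = 2, h′′(0) = 24, h′′′(0) = 64.

f: a_k = 2, 8, 32, 128, 512, 2048, 8192, …
g: a_k = 0, 16, 0, -128/3, 0, 512/15, 0, …
f+g: L₀ = lclm(L_f,L_g), ord ≤ 1+2.
Integrate: L := L₀·Dx.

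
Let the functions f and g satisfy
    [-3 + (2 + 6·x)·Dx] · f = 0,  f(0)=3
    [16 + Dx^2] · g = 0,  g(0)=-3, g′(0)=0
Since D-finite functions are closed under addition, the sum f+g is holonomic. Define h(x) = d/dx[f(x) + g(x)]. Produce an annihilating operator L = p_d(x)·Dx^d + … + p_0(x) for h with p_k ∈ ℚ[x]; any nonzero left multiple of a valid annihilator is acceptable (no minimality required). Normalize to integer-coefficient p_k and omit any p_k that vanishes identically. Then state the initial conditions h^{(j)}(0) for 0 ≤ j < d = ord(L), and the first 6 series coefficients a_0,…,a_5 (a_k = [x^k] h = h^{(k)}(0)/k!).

f: a_k = 3, 9/2, -27/8, 81/16, -1215/128, 5103/256, …
g: a_k = -3, 0, 24, 0, -32, 0, …
L₀ := lclm(L_f,L_g); ord L₀ ≤ 1+2.
h₀' ⇒ L via d/dx closure of L₀.
L = (-9552 - 18432·x - 27648·x^2) + (-2912 - 21024·x - 55296·x^2 - 55296·x^3)·Dx + (-597 - 1152·x - 1728·x^2)·Dx^2 + (-182 - 1314·x - 3456·x^2 - 3456·x^3)·Dx^3  (order 3).
h: a_k = 9/2, 165/4, 243/16, -5311/32, 25515/256, -426761/2560, …
ICs: h(0) = 9/2, h′(0) = 165/4, h′′(0) = 243/8.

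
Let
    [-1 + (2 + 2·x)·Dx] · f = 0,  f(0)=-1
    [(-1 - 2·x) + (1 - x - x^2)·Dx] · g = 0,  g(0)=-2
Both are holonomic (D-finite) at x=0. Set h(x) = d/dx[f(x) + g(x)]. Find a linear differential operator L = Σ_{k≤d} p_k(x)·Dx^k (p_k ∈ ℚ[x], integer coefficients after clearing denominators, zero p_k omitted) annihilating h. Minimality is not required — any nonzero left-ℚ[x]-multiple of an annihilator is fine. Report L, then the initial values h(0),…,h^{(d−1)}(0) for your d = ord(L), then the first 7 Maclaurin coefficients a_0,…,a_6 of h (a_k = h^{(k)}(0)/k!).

L = (-48 - 138·x - 156·x^2 - 84·x^3 - 30·x^4) + (-69 - 336·x - 615·x^2 - 576·x^3 - 321·x^4 - 90·x^5)·Dx + (18 + 42·x + 6·x^2 - 82·x^3 - 126·x^4 - 82·x^5 - 20·x^6)·Dx^2  (order 2).
h: a_k = -5/2, -31/4, -291/16, -1275/32, -20515/256, -79809/512, -602343/2048, …
ICs: h(0) = -5/2, h′(0) = -31/4.

f: a_k = -1, -1/2, 1/8, -1/16, 5/128, -7/256, 21/1024, …
g: a_k = -2, -2, -4, -6, -10, -16, -26, …
Weyl lclm of L_f,L_g ⇒ L₀ (ord ≤ 2).
h₀' ⇒ L via d/dx closure of L₀.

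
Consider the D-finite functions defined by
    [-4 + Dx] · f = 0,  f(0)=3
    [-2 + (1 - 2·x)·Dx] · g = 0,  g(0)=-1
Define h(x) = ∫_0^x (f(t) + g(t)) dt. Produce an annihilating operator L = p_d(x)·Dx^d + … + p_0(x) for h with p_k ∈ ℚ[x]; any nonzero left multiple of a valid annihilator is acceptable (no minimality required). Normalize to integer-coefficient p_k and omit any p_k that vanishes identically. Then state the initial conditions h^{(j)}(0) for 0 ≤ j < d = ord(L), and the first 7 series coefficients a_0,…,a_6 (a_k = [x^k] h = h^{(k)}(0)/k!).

f: a_k = 3, 12, 24, 32, 32, 128/5, 256/15, …
g: a_k = -1, -2, -4, -8, -16, -32, -64, …
h₀=f+g: left-lcm gives L₀, ord ≤ 2.
h=∫h₀ ⇒ L = L₀·Dx.
L = 32·x·Dx + (4 - 32·x + 32·x^2)·Dx^2 + (-1 + 6·x - 8·x^2)·Dx^3  (order 3).
h: a_k = 0, 2, 5, 20/3, 6, 16/5, -16/15, …
ICs: h(0) = 0, h′(0) = 2, h′′(0) = 10.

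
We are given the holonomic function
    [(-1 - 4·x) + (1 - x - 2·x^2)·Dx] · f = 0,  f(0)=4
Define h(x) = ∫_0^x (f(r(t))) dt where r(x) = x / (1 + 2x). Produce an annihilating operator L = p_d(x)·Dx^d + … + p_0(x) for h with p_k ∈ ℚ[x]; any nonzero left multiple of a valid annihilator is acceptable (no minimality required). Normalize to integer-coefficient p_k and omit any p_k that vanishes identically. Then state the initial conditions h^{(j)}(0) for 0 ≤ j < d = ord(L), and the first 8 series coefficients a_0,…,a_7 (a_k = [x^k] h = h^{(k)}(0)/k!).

L = (-1 - 6·x)·Dx + (1 + 5·x + 6·x^2)·Dx^2  (order 2).
h: a_k = 0, 4, 2, 4/3, -3, 36/5, -18, 324/7, …
ICs: h(0) = 0, h′(0) = 4.

f: a_k = 4, 4, 12, 20, 44, 84, 172, 340, …
Substitute x→r, Dx→(1/r')Dx; clear ⇒ L₀.
h=∫h₀ ⇒ L = L₀·Dx.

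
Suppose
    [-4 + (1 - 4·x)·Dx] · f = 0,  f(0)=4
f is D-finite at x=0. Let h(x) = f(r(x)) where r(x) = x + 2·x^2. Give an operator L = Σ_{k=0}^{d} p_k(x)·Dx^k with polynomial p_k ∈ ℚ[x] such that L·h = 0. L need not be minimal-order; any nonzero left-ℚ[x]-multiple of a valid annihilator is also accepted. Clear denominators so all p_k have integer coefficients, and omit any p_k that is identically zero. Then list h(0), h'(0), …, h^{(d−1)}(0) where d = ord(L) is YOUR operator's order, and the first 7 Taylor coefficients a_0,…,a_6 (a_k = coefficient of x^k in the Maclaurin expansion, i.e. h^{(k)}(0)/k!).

f: a_k = 4, 16, 64, 256, 1024, 4096, 16384, …
f∘r: x↦r, Dx↦Dx/r' in L_f ⇒ L₀.
L = (4 + 16·x) + (-1 + 4·x + 8·x^2)·Dx  (order 1).
h: a_k = 4, 16, 96, 512, 2816, 15360, 83968, …
ICs: h(0) = 4.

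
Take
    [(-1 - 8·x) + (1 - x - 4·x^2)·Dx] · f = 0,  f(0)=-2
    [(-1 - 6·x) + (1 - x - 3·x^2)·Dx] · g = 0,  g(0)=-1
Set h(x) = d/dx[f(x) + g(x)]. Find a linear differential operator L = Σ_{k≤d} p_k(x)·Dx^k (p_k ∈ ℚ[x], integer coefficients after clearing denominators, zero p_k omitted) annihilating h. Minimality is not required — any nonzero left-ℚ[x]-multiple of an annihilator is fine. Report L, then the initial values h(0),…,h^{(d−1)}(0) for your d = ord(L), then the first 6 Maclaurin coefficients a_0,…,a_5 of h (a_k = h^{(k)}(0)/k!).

f: a_k = -2, -2, -10, -18, -58, -130, …
g: a_k = -1, -1, -4, -7, -19, -40, …
Weyl lclm of L_f,L_g ⇒ L₀ (ord ≤ 2).
h₀' ⇒ L via d/dx closure of L₀.
L = (-6 - 456·x - 720·x^2 - 2904·x^3 - 6834·x^4 - 15264·x^5 + 5184·x^6) + (6 + 78·x + 246·x^2 + 216·x^3 + 645·x^4 - 6690·x^5 - 8352·x^6 + 3456·x^7)·Dx + (-1 + 2·x - 15·x^2 - 54·x^3 + 328·x^4 + 315·x^5 - 1091·x^6 - 816·x^7 + 432·x^8)·Dx^2  (order 2).
h: a_k = -3, -28, -75, -308, -850, -2754, …
ICs: h(0) = -3, h′(0) = -28.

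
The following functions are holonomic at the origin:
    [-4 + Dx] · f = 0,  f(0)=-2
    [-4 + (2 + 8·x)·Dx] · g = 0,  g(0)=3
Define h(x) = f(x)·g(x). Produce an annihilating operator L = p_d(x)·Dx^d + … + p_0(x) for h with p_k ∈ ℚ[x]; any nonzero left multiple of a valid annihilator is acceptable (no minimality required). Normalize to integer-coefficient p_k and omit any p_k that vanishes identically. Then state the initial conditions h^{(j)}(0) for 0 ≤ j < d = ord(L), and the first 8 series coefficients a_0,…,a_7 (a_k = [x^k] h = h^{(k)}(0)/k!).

L = (-6 - 16·x) + (1 + 4·x)·Dx  (order 1).
h: a_k = -6, -36, -84, -136, -132, -856/5, 712/15, -17968/35, …
ICs: h(0) = -6.

f: a_k = -2, -8, -16, -64/3, -64/3, -256/15, -512/45, -2048/315, …
g: a_k = 3, 6, -6, 12, -30, 84, -252, 792, …
Product ⇒ symmetric product L₀, ord ≤ 1.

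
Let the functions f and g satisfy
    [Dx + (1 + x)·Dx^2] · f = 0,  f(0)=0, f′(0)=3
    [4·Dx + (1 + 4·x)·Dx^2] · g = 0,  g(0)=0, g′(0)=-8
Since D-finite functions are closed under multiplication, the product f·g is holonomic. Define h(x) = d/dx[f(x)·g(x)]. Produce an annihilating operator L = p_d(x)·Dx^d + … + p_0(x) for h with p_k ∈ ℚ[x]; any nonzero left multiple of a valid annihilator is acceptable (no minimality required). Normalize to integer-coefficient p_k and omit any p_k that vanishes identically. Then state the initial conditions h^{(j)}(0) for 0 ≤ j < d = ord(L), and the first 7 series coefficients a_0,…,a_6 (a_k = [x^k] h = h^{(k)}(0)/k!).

f: a_k = 0, 3, -3/2, 1, -3/4, 3/5, -1/2, …
g: a_k = 0, -8, 16, -128/3, 128, -2048/5, 4096/3, …
Sym-product of L_f,L_g gives L₀ (≤ ord 4).
Differentiate: ansatz ord ≤ ord L₀ ⇒ L.
L = (136 + 320·x + 256·x^2) + (290 + 1464·x + 2400·x^2 + 1280·x^3)·Dx + (92 + 740·x + 1992·x^2 + 2240·x^3 + 896·x^4)·Dx^2 + (5 + 58·x + 245·x^2 + 464·x^3 + 400·x^4 + 128·x^5)·Dx^3  (order 3).
h: a_k = 0, -48, 180, -640, 2350, -44408/5, 34188, …
ICs: h(0) = 0, h′(0) = -48, h′′(0) = 360.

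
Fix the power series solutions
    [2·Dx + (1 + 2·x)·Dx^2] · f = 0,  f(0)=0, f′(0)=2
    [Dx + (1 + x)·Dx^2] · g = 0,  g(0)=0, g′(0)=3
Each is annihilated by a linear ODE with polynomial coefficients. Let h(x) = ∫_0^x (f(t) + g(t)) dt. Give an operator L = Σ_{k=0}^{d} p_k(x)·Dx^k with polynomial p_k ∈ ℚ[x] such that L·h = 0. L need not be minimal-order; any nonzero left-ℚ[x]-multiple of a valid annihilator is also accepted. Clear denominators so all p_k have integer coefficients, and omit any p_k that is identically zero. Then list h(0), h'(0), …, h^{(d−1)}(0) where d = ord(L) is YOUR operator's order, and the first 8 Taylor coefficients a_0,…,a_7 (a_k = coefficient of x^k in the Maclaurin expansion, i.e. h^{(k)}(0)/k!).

L = 4·Dx^2 + (6 + 8·x)·Dx^3 + (1 + 3·x + 2·x^2)·Dx^4  (order 4).
h: a_k = 0, 0, 5/2, -7/6, 11/12, -19/20, 7/6, -67/42, …
ICs: h(0) = 0, h′(0) = 0, h′′(0) = 5, h′′′(0) = -7.

f: a_k = 0, 2, -2, 8/3, -4, 32/5, -32/3, 128/7, …
g: a_k = 0, 3, -3/2, 1, -3/4, 3/5, -1/2, 3/7, …
Weyl lclm of L_f,L_g ⇒ L₀ (ord ≤ 4).
∫: right-multiply L₀ by Dx.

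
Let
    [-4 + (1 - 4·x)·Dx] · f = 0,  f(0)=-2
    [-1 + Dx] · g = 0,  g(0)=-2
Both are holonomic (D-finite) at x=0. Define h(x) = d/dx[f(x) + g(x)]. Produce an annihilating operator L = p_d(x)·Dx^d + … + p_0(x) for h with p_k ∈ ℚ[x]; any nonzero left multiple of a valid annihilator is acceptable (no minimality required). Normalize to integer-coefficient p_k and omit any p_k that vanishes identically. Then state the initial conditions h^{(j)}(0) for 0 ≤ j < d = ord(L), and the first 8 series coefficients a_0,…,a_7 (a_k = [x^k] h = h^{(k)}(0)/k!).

f: a_k = -2, -8, -32, -128, -512, -2048, -8192, -32768, …
g: a_k = -2, -2, -1, -1/3, -1/12, -1/60, -1/360, -1/2520, …
Weyl lclm of L_f,L_g ⇒ L₀ (ord ≤ 2).
Derive L from L₀ (diff closure).
L = (88 + 32·x) + (-95 - 8·x + 16·x^2)·Dx + (7 - 24·x - 16·x^2)·Dx^2  (order 2).
h: a_k = -10, -66, -385, -6145/3, -122881/12, -2949121/60, -82575361/360, -2642411521/2520, …
ICs: h(0) = -10, h′(0) = -66.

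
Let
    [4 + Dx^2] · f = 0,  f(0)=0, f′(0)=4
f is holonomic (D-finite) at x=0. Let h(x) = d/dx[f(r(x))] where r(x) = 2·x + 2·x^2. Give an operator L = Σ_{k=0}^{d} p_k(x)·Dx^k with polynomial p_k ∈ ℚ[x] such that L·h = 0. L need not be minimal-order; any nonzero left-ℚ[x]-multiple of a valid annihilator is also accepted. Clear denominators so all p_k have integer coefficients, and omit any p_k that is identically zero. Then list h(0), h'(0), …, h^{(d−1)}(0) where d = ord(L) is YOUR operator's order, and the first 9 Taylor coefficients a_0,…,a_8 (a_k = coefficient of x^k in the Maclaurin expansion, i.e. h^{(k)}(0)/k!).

L = (28 + 128·x + 384·x^2 + 512·x^3 + 256·x^4) + (-6 - 12·x)·Dx + (1 + 4·x + 4·x^2)·Dx^2  (order 2).
h: a_k = 8, 16, -64, -256, -704/3, 384, 51712/45, 45056/45, -141056/315, …
ICs: h(0) = 8, h′(0) = 16.

f: a_k = 0, 4, 0, -8/3, 0, 8/15, 0, -16/315, 0, …
L₀ from L_f via x↦r, Dx↦r'^{-1}Dx.
Derive L from L₀ (diff closure).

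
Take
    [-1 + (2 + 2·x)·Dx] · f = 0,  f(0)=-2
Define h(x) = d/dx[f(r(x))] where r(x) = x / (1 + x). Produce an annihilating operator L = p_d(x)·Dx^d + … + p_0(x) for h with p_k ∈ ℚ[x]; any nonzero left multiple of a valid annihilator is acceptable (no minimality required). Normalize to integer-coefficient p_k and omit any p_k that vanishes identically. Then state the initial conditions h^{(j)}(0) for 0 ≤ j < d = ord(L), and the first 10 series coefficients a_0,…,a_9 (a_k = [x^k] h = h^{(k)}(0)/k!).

f: a_k = -2, -1, 1/4, -1/8, 5/64, -7/128, 21/512, -33/1024, 429/16384, -715/32768, …
Substitute x→r, Dx→(1/r')Dx; clear ⇒ L₀.
h=h₀': d/dx-closure on L₀ ⇒ L.
L = (-5 - 8·x) + (-2 - 6·x - 4·x^2)·Dx  (order 1).
h: a_k = -1, 5/2, -39/8, 141/16, -1995/128, 7059/256, -50435/1024, 182461/2048, -5347827/32768, 19815255/65536, …
ICs: h(0) = -1.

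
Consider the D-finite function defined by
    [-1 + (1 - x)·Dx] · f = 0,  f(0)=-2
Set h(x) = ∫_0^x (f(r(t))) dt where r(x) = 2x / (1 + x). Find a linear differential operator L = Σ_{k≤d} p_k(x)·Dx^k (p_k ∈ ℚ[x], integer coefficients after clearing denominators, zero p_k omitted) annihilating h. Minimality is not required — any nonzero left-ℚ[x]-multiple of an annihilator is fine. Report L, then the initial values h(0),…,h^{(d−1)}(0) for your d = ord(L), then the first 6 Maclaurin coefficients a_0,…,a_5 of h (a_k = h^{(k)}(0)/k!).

f: a_k = -2, -2, -2, -2, -2, -2, …
Change of var in L_f (x↦r) gives L₀.
h=∫₀ˣh₀: take L = L₀·Dx.
L = 2·Dx + (-1 + x^2)·Dx^2  (order 2).
h: a_k = 0, -2, -2, -4/3, -1, -4/5, …
ICs: h(0) = 0, h′(0) = -2.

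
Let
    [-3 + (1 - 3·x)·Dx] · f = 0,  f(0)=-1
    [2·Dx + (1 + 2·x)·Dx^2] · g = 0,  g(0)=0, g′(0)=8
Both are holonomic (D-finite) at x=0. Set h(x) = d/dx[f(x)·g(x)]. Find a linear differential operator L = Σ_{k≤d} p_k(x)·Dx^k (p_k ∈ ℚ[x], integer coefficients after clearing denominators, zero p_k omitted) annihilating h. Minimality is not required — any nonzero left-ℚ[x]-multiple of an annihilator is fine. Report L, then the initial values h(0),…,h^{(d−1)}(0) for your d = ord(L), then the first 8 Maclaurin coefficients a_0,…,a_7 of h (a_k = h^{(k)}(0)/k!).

f: a_k = -1, -3, -9, -27, -81, -243, -729, -2187, …
g: a_k = 0, 8, -8, 32/3, -16, 128/5, -128/3, 512/7, …
L₀ := L_f ⊗_s L_g (sym. prod.), ord ≤ 2.
Differentiate: ansatz ord ≤ ord L₀ ⇒ L.
L = 24 + (5 + 30·x)·Dx + (-1 + x + 6·x^2)·Dx^2  (order 2).
h: a_k = -8, -32, -176, -640, -2528, -44224/5, -157344/5, -3740416/35, …
ICs: h(0) = -8, h′(0) = -32.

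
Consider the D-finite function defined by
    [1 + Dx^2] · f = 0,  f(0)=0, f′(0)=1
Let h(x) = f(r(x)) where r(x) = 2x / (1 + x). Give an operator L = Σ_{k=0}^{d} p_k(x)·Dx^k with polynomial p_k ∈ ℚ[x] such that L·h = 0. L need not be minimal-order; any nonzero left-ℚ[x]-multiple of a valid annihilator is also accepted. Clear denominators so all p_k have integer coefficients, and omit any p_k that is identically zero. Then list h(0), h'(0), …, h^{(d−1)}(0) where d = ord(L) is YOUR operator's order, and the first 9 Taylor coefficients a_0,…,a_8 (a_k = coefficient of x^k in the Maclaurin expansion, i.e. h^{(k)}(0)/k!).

f: a_k = 0, 1, 0, -1/6, 0, 1/120, 0, -1/5040, 0, …
Substitute x→r, Dx→(1/r')Dx; clear ⇒ L₀.
L = 4 + (2 + 6·x + 6·x^2 + 2·x^3)·Dx + (1 + 4·x + 6·x^2 + 4·x^3 + x^4)·Dx^2  (order 2).
h: a_k = 0, 2, -2, 2/3, 2, -86/15, 10, -4418/315, 758/45, …
ICs: h(0) = 0, h′(0) = 2.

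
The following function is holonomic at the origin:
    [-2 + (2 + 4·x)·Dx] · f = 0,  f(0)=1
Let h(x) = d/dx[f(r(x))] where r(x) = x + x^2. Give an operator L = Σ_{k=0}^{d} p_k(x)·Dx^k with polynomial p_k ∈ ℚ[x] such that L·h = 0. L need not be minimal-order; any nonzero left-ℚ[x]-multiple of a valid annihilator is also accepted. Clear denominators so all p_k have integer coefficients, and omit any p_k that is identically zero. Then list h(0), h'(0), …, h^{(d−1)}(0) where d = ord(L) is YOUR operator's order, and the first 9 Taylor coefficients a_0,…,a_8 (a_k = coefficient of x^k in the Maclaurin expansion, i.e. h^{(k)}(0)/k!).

f: a_k = 1, 1, -1/2, 1/2, -5/8, 7/8, -21/16, 33/16, -429/128, …
Change of var in L_f (x↦r) gives L₀.
Derive L from L₀ (diff closure).
L = 1 + (-1 - 4·x - 6·x^2 - 4·x^3)·Dx  (order 1).
h: a_k = 1, 1, -3/2, 3/2, -5/8, -9/8, 49/16, -61/16, 243/128, …
ICs: h(0) = 1.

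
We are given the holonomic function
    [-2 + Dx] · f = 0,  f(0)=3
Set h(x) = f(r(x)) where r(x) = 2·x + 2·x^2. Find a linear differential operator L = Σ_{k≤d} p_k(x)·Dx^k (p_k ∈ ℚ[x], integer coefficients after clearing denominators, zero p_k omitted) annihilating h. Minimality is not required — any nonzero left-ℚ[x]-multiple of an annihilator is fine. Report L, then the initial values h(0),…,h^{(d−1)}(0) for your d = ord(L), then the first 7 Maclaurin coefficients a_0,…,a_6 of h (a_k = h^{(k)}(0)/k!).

L = (-4 - 8·x) + Dx  (order 1).
h: a_k = 3, 12, 36, 80, 152, 1248/5, 5536/15, …
ICs: h(0) = 3.

f: a_k = 3, 6, 6, 4, 2, 4/5, 4/15, …
f∘r: x↦r, Dx↦Dx/r' in L_f ⇒ L₀.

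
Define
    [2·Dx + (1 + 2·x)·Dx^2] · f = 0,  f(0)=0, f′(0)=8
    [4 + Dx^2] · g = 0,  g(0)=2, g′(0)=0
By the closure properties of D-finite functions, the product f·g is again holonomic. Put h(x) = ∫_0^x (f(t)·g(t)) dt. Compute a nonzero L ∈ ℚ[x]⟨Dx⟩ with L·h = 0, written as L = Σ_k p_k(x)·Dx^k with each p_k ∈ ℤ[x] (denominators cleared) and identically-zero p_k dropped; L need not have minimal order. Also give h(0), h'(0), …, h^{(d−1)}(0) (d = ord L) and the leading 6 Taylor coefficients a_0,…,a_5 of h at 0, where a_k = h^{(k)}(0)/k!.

L = (-48 + 192·x + 1216·x^2 + 2048·x^3 + 1024·x^4)·Dx + (32 + 320·x + 768·x^2 + 512·x^3)·Dx^2 + (160·x + 672·x^2 + 1024·x^3 + 512·x^4)·Dx^3 + (8 + 80·x + 192·x^2 + 128·x^3)·Dx^4 + (3 + 28·x + 92·x^2 + 128·x^3 + 64·x^4)·Dx^5  (order 5).
h: a_k = 0, 0, 8, -16/3, -8/3, 0, …
ICs: h(0) = 0, h′(0) = 0, h′′(0) = 16, h′′′(0) = -32, h′′′′(0) = -64.

f: a_k = 0, 8, -8, 32/3, -16, 128/5, …
g: a_k = 2, 0, -4, 0, 4/3, 0, …
Sym-product of L_f,L_g gives L₀ (≤ ord 4).
h=∫h₀ ⇒ L = L₀·Dx.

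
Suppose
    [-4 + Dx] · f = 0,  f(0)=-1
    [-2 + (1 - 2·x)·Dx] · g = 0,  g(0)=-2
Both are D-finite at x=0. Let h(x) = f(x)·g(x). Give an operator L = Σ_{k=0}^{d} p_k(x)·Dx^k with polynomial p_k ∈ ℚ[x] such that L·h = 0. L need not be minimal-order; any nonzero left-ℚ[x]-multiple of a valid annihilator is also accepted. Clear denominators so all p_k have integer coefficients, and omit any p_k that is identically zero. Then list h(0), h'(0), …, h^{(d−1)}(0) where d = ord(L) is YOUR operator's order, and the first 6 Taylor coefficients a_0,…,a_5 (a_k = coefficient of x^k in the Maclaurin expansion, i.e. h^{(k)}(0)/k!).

f: a_k = -1, -4, -8, -32/3, -32/3, -128/15, …
g: a_k = -2, -4, -8, -16, -32, -64, …
Sym-product of L_f,L_g gives L₀ (≤ ord 1).
L = (6 - 8·x) + (-1 + 2·x)·Dx  (order 1).
h: a_k = 2, 12, 40, 304/3, 224, 6976/15, …
ICs: h(0) = 2.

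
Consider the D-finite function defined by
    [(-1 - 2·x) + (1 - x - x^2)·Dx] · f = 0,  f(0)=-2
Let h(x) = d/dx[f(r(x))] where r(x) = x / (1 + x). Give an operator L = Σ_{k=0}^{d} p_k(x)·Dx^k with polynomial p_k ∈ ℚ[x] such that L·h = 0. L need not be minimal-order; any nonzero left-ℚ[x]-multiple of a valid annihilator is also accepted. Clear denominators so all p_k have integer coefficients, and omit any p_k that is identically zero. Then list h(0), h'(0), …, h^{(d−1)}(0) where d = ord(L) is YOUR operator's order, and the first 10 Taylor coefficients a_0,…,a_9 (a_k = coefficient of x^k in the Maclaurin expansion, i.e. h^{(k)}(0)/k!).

L = (2 + 6·x + 12·x^2 + 6·x^3) + (-1 - 5·x - 6·x^2 + x^3 + 3·x^4)·Dx  (order 1).
h: a_k = -2, -4, 0, -8, 10, -24, 42, -80, 144, -260, …
ICs: h(0) = -2.

f: a_k = -2, -2, -4, -6, -10, -16, -26, -42, -68, -110, …
f∘r: x↦r, Dx↦Dx/r' in L_f ⇒ L₀.
h₀' ⇒ L via d/dx closure of L₀.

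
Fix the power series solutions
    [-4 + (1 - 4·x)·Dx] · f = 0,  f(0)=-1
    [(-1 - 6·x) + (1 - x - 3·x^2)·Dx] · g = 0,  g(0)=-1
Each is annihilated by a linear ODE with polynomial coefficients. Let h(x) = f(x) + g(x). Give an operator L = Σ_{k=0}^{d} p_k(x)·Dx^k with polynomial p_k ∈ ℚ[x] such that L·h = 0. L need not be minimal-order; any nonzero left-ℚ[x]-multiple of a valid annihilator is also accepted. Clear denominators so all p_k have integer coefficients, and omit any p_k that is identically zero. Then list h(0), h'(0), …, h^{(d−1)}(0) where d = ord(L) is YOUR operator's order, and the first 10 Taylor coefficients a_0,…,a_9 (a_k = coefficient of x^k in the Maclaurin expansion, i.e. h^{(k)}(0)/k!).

f: a_k = -1, -4, -16, -64, -256, -1024, -4096, -16384, -65536, -262144, …
g: a_k = -1, -1, -4, -7, -19, -40, -97, -217, -508, -1159, …
L₀ := lclm(L_f,L_g); ord L₀ ≤ 1+1.
L = (-72·x + 72·x^2 - 96·x^3) + (8 - 6·x - 66·x^2 + 112·x^3 - 192·x^4)·Dx + (-1 + 7·x - 15·x^2 + 10·x^3 + 20·x^4 - 48·x^5)·Dx^2  (order 2).
h: a_k = -2, -5, -20, -71, -275, -1064, -4193, -16601, -66044, -263303, …
ICs: h(0) = -2, h′(0) = -5.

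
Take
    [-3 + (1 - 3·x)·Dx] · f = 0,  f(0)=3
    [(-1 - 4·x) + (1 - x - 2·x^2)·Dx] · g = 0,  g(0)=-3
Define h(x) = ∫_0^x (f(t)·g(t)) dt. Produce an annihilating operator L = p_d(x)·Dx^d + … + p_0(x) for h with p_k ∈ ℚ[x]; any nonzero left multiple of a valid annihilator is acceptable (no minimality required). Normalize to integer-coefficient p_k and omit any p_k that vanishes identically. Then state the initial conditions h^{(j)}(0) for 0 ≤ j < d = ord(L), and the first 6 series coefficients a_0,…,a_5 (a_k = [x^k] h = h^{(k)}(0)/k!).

f: a_k = 3, 9, 27, 81, 243, 729, …
g: a_k = -3, -3, -9, -15, -33, -63, …
f·g: L₀ = L_f ⊗_s L_g, ord ≤ 1·1.
h=∫₀ˣh₀: take L = L₀·Dx.
L = (-4 + 2·x + 18·x^2)·Dx + (1 - 4·x + x^2 + 6·x^3)·Dx^2  (order 2).
h: a_k = 0, -9, -18, -45, -225/2, -1449/5, …
ICs: h(0) = 0, h′(0) = -9.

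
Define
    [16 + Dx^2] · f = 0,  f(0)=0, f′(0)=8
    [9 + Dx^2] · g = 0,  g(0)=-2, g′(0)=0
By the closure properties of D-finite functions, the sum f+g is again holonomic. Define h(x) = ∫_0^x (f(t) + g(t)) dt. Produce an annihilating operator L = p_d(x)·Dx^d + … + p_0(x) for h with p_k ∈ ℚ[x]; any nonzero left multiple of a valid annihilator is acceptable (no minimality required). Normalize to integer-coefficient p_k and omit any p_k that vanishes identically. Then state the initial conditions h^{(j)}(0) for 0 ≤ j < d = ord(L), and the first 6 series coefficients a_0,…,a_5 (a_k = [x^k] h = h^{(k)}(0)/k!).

L = 144·Dx + 25·Dx^3 + Dx^5  (order 5).
h: a_k = 0, -2, 4, 3, -16/3, -27/20, …
ICs: h(0) = 0, h′(0) = -2, h′′(0) = 8, h′′′(0) = 18, h′′′′(0) = -128.

f: a_k = 0, 8, 0, -64/3, 0, 256/15, …
g: a_k = -2, 0, 9, 0, -27/4, 0, …
f+g: L₀ = lclm(L_f,L_g), ord ≤ 2+2.
h=∫₀ˣh₀: take L = L₀·Dx.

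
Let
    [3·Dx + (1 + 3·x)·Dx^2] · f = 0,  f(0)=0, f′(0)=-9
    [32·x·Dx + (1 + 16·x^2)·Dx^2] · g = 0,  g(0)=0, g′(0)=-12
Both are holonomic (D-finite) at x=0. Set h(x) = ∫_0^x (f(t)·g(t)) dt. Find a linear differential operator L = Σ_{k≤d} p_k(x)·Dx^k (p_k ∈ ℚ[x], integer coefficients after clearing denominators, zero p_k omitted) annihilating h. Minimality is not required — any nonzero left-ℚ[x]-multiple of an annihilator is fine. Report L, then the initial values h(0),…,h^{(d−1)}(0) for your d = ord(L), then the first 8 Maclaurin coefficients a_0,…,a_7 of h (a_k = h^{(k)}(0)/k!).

f: a_k = 0, -9, 27/2, -27, 243/4, -729/5, 729/2, -6561/7, …
g: a_k = 0, -12, 0, 64, 0, -3072/5, 0, 49152/7, …
L₀ := L_f ⊗_s L_g (sym. prod.), ord ≤ 4.
Integrate: L := L₀·Dx.
L = (15744 + 89280·x + 811008·x^2 + 5299200·x^3 + 13271040·x^4 + 17252352·x^5 + 21233664·x^7)·Dx^2 + (4258 + 91200·x + 775488·x^2 + 4635648·x^3 + 18247680·x^4 + 41140224·x^5 + 46448640·x^6 + 21233664·x^7 + 74317824·x^8)·Dx^3 + (492 + 12548·x + 131328·x^2 + 747968·x^3 + 3219456·x^4 + 10146816·x^5 + 21233664·x^6 + 24920064·x^7 + 21233664·x^8 + 42467328·x^9)·Dx^4 + (73 + 822·x + 6161·x^2 + 34944·x^3 + 151168·x^4 + 500736·x^5 + 1322496·x^6 + 2654208·x^7 + 3244032·x^8 + 3538944·x^9 + 5308416·x^10)·Dx^5  (order 5).
h: a_k = 0, 0, 0, 36, -81/2, -252/5, 45/2, 27756/35, …
ICs: h(0) = 0, h′(0) = 0, h′′(0) = 0, h′′′(0) = 216, h′′′′(0) = -972.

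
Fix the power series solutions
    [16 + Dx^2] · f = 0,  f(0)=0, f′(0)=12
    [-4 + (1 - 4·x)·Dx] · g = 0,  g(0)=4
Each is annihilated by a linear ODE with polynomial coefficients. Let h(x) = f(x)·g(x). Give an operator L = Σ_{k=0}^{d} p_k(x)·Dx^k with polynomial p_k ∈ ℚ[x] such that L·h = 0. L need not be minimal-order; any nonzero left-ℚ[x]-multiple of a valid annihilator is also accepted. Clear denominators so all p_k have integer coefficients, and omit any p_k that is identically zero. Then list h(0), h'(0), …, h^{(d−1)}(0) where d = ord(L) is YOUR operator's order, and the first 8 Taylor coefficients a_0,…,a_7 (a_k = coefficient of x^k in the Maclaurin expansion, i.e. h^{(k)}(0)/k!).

L = (-16 + 64·x) + 8·Dx + (-1 + 4·x)·Dx^2  (order 2).
h: a_k = 0, 48, 192, 640, 2560, 51712/5, 206848/5, 17371136/105, …
ICs: h(0) = 0, h′(0) = 48.

f: a_k = 0, 12, 0, -32, 0, 128/5, 0, -1024/105, …
g: a_k = 4, 16, 64, 256, 1024, 4096, 16384, 65536, …
Sym-product of L_f,L_g gives L₀ (≤ ord 2).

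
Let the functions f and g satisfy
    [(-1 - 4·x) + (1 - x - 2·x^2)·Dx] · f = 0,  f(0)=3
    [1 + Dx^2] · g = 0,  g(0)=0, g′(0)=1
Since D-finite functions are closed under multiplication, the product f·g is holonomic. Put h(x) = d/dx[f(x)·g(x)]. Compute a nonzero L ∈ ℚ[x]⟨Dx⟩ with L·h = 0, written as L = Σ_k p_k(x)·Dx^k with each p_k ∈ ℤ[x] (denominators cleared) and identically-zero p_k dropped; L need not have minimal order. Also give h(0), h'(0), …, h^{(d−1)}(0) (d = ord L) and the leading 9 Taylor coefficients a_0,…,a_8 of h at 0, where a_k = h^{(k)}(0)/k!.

L = (31 - 2·x - 3·x^2 + 4·x^3 + 4·x^4) + (10 + 42·x + 12·x^2 + 16·x^3)·Dx + (-3 + 2·x + 5·x^2 + 4·x^3 + 4·x^4)·Dx^2  (order 2).
h: a_k = 3, 6, 51/2, 58, 1261/8, 7263/20, 41521/48, 410969/210, 59484889/13440, …
ICs: h(0) = 3, h′(0) = 6.

f: a_k = 3, 3, 9, 15, 33, 63, 129, 255, 513, …
g: a_k = 0, 1, 0, -1/6, 0, 1/120, 0, -1/5040, 0, …
Sym-product of L_f,L_g gives L₀ (≤ ord 2).
h=h₀': d/dx-closure on L₀ ⇒ L.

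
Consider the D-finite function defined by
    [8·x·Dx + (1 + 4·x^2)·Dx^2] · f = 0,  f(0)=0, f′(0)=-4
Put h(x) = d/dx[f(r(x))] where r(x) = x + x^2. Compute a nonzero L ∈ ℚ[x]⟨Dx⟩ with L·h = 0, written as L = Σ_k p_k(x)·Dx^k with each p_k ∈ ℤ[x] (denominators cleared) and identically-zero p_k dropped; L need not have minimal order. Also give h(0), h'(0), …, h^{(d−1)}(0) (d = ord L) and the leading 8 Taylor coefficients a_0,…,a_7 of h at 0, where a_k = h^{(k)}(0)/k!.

f: a_k = 0, -4, 0, 16/3, 0, -64/5, 0, 256/7, …
L₀ from L_f via x↦r, Dx↦r'^{-1}Dx.
h=h₀': d/dx-closure on L₀ ⇒ L.
L = (-2 + 8·x + 32·x^2 + 48·x^3 + 24·x^4) + (1 + 2·x + 4·x^2 + 16·x^3 + 20·x^4 + 8·x^5)·Dx  (order 1).
h: a_k = -4, -8, 16, 64, 16, -352, -640, 1024, …
ICs: h(0) = -4.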